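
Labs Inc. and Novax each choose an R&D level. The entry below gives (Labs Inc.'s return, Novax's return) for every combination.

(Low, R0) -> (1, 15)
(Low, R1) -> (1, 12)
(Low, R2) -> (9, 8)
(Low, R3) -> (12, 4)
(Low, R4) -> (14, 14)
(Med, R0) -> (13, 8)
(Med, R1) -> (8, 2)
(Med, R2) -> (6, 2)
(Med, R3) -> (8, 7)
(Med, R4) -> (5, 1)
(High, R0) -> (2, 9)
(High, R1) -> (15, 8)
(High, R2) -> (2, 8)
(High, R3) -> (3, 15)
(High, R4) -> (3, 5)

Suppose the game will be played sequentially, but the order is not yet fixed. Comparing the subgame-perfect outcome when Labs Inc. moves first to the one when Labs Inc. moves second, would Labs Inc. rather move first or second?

second

If Labs Inc. leads: Novax's best replies are Low→R0, Med→R0, High→R3; Labs Inc.'s induced payoffs 1, 13, 3; outcome (Med, R0), payoffs (13, 8).
If Novax leads: Labs Inc.'s best replies are R0→Med, R1→High, R2→Low, R3→Low, R4→Low; Novax's induced payoffs 8, 8, 8, 4, 14; outcome (Low, R4), payoffs (14, 14).
Labs Inc. gets 13 moving first and 14 moving second, so Labs Inc. prefers to move second.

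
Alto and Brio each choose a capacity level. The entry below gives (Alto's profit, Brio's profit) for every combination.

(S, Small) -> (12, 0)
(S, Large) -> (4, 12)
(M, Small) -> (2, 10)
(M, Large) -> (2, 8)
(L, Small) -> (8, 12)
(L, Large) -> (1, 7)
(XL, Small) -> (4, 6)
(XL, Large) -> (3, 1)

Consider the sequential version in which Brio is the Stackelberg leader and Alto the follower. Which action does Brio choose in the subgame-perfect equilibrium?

Work backward from Alto's decision.
- Small → Alto plays S (best of 12, 2, 8, 4); Brio gets 0.
- Large → Alto plays S (best of 4, 2, 1, 3); Brio gets 12.
Maximizing over 0, 12, Brio chooses Large. Subgame-perfect outcome: (S, Large) with payoffs (4, 12).

Large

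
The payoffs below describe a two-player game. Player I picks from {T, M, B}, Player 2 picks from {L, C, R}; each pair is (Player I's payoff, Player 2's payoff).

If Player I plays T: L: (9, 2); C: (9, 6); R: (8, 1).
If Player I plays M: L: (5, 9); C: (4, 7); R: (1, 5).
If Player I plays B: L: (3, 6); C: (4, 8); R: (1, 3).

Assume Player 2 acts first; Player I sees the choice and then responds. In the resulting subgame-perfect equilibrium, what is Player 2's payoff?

6

Work backward from Player I's decision.
- L: BR = T, leader payoff 2.
- C: BR = T, leader payoff 6.
- R: BR = T, leader payoff 1.
Among 2, 6, 1, the best is 6 at C. Subgame-perfect outcome: (T, C) with payoffs (9, 6).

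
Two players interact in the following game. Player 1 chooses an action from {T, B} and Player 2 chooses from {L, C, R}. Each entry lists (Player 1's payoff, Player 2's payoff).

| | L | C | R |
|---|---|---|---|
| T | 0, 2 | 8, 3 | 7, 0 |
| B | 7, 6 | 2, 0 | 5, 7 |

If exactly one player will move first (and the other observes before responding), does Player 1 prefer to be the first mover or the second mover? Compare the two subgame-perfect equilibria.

If Player 1 leads: Player 2's best replies are T→C, B→R; Player 1's induced payoffs 8, 5; outcome (T, C), payoffs (8, 3).
If Player 2 leads: Player 1's best replies are L→B, C→T, R→T; Player 2's induced payoffs 6, 3, 0; outcome (B, L), payoffs (7, 6).
Player 1 gets 8 moving first and 7 moving second, so Player 1 prefers to move first.

first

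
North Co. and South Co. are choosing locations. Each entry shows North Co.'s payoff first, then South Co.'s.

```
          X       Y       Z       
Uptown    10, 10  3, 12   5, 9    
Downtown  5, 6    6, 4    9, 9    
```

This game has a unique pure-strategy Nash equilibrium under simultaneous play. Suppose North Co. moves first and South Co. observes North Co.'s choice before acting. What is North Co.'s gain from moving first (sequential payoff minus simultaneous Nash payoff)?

South Co. best-responds to each possible North Co. move:
- Uptown: BR = Y, leader payoff 3.
- Downtown: BR = Z, leader payoff 9.
Among 3, 9, the best is 9 at Downtown. Subgame-perfect outcome: (Downtown, Z) with payoffs (9, 9).
Under simultaneous play:
North Co.'s best replies: X→Uptown; Y→Downtown; Z→Downtown.
South Co.'s best replies: Uptown→Y; Downtown→Z.
The unique mutual best reply is (Downtown, Z), giving (9, 9).
North Co.'s commitment gain: 9 − 9 = 0.

0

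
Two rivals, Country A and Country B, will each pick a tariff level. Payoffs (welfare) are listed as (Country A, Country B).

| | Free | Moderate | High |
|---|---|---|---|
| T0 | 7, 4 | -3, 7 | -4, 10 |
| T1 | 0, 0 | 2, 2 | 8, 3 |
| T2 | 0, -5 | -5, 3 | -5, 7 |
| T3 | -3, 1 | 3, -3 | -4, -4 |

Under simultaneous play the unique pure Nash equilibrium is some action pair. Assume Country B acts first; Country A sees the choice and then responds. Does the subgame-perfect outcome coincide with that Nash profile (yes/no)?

Country A best-responds to each possible Country B move:
- Free: BR = T0, leader payoff 4.
- Moderate: BR = T3, leader payoff -3.
- High: BR = T1, leader payoff 3.
Maximizing over 4, -3, 3, Country B chooses Free. Subgame-perfect outcome: (T0, Free) with payoffs (7, 4).
Now find the simultaneous Nash equilibrium.
Country A's best replies: Free→T0; Moderate→T3; High→T1.
Country B's best replies: T0→High; T1→High; T2→High; T3→Free.
Only (T1, High) has each player best-responding; Nash payoffs (8, 3).
Sequential outcome (T0, Free) differs from the Nash profile (T1, High).

no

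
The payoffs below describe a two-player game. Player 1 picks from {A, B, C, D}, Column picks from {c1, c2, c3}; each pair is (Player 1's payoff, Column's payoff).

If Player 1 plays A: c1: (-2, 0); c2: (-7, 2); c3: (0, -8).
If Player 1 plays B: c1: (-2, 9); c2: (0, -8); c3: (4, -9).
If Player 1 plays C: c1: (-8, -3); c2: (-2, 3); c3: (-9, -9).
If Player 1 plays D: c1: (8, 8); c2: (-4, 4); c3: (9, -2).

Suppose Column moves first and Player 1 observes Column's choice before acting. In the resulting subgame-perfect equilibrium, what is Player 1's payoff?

8

Player 1 best-responds to each possible Column move:
- c1: Player 1 compares -2, -2, -8, 8 and picks D; Column would get 8.
- c2: Player 1 compares -7, 0, -2, -4 and picks B; Column would get -8.
- c3: Player 1 compares 0, 4, -9, 9 and picks D; Column would get -2.
Maximizing over 8, -8, -2, Column chooses c1. Subgame-perfect outcome: (D, c1) with payoffs (8, 8).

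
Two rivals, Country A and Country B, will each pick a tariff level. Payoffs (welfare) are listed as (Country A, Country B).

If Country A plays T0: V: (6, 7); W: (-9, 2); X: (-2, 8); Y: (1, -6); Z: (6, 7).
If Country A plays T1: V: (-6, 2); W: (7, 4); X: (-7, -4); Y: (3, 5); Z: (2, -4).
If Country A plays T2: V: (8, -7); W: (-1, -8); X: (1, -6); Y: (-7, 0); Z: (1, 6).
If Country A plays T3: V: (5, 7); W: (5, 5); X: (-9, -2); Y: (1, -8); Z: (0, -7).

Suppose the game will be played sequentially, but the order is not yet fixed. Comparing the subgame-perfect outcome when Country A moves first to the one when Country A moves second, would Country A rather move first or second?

second

If Country A leads: Country B's best replies are T0→X, T1→Y, T2→Z, T3→V; Country A's induced payoffs -2, 3, 1, 5; outcome (T3, V), payoffs (5, 7).
If Country B leads: Country A's best replies are V→T2, W→T1, X→T2, Y→T1, Z→T0; Country B's induced payoffs -7, 4, -6, 5, 7; outcome (T0, Z), payoffs (6, 7).
Country A gets 5 moving first and 6 moving second, so Country A prefers to move second.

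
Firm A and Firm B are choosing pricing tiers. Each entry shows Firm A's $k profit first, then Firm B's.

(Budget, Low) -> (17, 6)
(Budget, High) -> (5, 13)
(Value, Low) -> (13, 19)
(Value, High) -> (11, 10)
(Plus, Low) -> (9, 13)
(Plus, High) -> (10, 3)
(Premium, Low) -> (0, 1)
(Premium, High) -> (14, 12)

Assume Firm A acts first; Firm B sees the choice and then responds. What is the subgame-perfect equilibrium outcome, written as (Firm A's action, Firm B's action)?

(Premium, High)

Firm B best-responds to each possible Firm A move:
- Budget: BR = High, leader payoff 5.
- Value: BR = Low, leader payoff 13.
- Plus: BR = Low, leader payoff 9.
- Premium: BR = High, leader payoff 14.
Firm A's induced payoffs are 5, 13, 9, 14, so Firm A commits to Premium. Subgame-perfect outcome: (Premium, High) with payoffs (14, 12).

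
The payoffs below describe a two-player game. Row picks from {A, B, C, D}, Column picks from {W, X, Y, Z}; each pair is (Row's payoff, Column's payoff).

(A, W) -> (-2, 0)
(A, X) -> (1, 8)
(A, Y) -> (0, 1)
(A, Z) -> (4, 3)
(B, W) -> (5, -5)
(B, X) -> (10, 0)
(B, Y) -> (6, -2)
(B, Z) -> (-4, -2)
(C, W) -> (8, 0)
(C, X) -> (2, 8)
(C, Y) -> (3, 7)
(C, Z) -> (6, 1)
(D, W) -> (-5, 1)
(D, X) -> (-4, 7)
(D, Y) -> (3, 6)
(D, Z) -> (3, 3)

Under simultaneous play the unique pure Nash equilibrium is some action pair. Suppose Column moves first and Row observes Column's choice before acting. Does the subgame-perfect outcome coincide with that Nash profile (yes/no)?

Work backward from Row's decision.
- W: Row compares -2, 5, 8, -5 and picks C; Column would get 0.
- X: Row compares 1, 10, 2, -4 and picks B; Column would get 0.
- Y: Row compares 0, 6, 3, 3 and picks B; Column would get -2.
- Z: Row compares 4, -4, 6, 3 and picks C; Column would get 1.
Maximizing over 0, 0, -2, 1, Column chooses Z. Subgame-perfect outcome: (C, Z) with payoffs (6, 1).
Now find the simultaneous Nash equilibrium.
Row's best replies: W→C; X→B; Y→B; Z→C.
Column's best replies: A→X; B→X; C→X; D→X.
Only (B, X) has each player best-responding; Nash payoffs (10, 0).
Sequential outcome (C, Z) differs from the Nash profile (B, X).

no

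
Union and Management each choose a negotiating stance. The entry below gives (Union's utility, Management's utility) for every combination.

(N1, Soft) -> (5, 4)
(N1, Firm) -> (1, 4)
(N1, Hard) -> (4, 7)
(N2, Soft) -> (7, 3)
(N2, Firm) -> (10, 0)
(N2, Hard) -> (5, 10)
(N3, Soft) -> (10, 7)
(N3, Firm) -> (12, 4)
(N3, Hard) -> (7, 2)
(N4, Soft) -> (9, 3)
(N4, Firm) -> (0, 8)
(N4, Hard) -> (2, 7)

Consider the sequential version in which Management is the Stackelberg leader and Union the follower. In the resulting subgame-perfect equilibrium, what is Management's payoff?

7

Backward induction with Management moving first.
- Soft: BR = N3, leader payoff 7.
- Firm: BR = N3, leader payoff 4.
- Hard: BR = N3, leader payoff 2.
Management's induced payoffs are 7, 4, 2, so Management commits to Soft. Subgame-perfect outcome: (N3, Soft) with payoffs (10, 7).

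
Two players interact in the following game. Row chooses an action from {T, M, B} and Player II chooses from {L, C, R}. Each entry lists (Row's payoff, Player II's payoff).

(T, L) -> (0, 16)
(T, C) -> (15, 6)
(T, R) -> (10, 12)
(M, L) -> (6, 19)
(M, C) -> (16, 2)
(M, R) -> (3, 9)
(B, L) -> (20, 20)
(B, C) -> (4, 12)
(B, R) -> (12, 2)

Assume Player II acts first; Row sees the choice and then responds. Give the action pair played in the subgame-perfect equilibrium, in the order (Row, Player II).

Backward induction with Player II moving first.
- L → Row plays B (best of 0, 6, 20); Player II gets 20.
- C → Row plays M (best of 15, 16, 4); Player II gets 2.
- R → Row plays B (best of 10, 3, 12); Player II gets 2.
Player II's induced payoffs are 20, 2, 2, so Player II commits to L. Subgame-perfect outcome: (B, L) with payoffs (20, 20).

(B, L)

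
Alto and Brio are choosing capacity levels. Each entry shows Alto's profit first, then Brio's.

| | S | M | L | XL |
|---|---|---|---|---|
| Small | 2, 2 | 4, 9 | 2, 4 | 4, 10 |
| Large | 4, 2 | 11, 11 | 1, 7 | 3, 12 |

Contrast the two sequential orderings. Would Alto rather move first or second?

second

If Alto leads: Brio's best replies are Small→XL, Large→XL; Alto's induced payoffs 4, 3; outcome (Small, XL), payoffs (4, 10).
If Brio leads: Alto's best replies are S→Large, M→Large, L→Small, XL→Small; Brio's induced payoffs 2, 11, 4, 10; outcome (Large, M), payoffs (11, 11).
Alto gets 4 moving first and 11 moving second, so Alto prefers to move second.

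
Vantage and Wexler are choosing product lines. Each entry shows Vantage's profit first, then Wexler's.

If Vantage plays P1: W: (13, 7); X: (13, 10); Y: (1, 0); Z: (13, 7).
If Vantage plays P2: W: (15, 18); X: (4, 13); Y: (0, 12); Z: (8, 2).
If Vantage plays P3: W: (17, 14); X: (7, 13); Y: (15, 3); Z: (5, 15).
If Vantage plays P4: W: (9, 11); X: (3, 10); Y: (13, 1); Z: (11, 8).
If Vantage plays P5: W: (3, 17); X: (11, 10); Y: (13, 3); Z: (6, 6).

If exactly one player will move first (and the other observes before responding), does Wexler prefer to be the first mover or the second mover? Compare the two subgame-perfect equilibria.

second

If Vantage leads: Wexler's best replies are P1→X, P2→W, P3→Z, P4→W, P5→W; Vantage's induced payoffs 13, 15, 5, 9, 3; outcome (P2, W), payoffs (15, 18).
If Wexler leads: Vantage's best replies are W→P3, X→P1, Y→P3, Z→P1; Wexler's induced payoffs 14, 10, 3, 7; outcome (P3, W), payoffs (17, 14).
Wexler gets 14 moving first and 18 moving second, so Wexler prefers to move second.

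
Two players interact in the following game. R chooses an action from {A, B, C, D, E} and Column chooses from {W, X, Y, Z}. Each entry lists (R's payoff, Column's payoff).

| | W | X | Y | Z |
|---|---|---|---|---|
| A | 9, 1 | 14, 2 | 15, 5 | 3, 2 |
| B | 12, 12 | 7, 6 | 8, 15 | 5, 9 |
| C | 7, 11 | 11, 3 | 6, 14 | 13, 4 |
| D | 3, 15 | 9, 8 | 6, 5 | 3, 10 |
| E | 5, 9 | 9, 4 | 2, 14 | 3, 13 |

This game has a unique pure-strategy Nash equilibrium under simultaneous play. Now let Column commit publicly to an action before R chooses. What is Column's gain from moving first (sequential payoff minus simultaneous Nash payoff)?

R best-responds to each possible Column move:
- W → R plays B (best of 9, 12, 7, 3, 5); Column gets 12.
- X → R plays A (best of 14, 7, 11, 9, 9); Column gets 2.
- Y → R plays A (best of 15, 8, 6, 6, 2); Column gets 5.
- Z → R plays C (best of 3, 5, 13, 3, 3); Column gets 4.
Among 12, 2, 5, 4, the best is 12 at W. Subgame-perfect outcome: (B, W) with payoffs (12, 12).
Now find the simultaneous Nash equilibrium.
R's best replies: W→B; X→A; Y→A; Z→C.
Column's best replies: A→Y; B→Y; C→Y; D→W; E→Y.
Only (A, Y) has each player best-responding; Nash payoffs (15, 5).
Column's commitment gain: 12 − 5 = 7.

7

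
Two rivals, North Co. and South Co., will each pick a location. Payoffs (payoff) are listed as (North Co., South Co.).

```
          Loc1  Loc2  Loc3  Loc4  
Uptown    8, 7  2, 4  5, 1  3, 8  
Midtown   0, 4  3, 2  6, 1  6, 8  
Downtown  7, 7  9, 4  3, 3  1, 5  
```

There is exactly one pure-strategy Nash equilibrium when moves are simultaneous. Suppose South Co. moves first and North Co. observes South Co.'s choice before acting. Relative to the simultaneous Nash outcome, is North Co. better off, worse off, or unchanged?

Solve by backward induction (South Co. leads).
- Loc1: BR = Uptown, leader payoff 7.
- Loc2: BR = Downtown, leader payoff 4.
- Loc3: BR = Midtown, leader payoff 1.
- Loc4: BR = Midtown, leader payoff 8.
Among 7, 4, 1, 8, the best is 8 at Loc4. Subgame-perfect outcome: (Midtown, Loc4) with payoffs (6, 8).
For the simultaneous game, intersect best replies.
North Co.'s best replies: Loc1→Uptown; Loc2→Downtown; Loc3→Midtown; Loc4→Midtown.
South Co.'s best replies: Uptown→Loc4; Midtown→Loc4; Downtown→Loc1.
Only (Midtown, Loc4) has each player best-responding; Nash payoffs (6, 8).
North Co. earns 6 sequentially versus 6 at the Nash outcome: unchanged.

unchanged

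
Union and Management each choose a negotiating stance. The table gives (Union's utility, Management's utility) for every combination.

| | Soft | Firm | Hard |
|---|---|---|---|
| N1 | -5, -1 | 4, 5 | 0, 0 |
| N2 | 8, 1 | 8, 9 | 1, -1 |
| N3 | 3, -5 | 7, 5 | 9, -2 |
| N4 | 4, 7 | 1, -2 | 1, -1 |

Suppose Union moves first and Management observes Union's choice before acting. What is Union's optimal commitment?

Backward induction with Union moving first.
- N1: Management compares -1, 5, 0 and picks Firm; Union would get 4.
- N2: Management compares 1, 9, -1 and picks Firm; Union would get 8.
- N3: Management compares -5, 5, -2 and picks Firm; Union would get 7.
- N4: Management compares 7, -2, -1 and picks Soft; Union would get 4.
Union's induced payoffs are 4, 8, 7, 4, so Union commits to N2. Subgame-perfect outcome: (N2, Firm) with payoffs (8, 9).

N2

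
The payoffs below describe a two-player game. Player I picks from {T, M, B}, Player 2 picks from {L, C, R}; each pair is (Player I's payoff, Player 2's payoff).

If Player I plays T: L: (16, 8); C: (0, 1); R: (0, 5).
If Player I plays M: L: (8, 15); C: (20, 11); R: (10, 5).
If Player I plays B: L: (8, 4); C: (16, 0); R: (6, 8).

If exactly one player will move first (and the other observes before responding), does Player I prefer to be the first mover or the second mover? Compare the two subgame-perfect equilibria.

If Player I leads: Player 2's best replies are T→L, M→L, B→R; Player I's induced payoffs 16, 8, 6; outcome (T, L), payoffs (16, 8).
If Player 2 leads: Player I's best replies are L→T, C→M, R→M; Player 2's induced payoffs 8, 11, 5; outcome (M, C), payoffs (20, 11).
Player I gets 16 moving first and 20 moving second, so Player I prefers to move second.

second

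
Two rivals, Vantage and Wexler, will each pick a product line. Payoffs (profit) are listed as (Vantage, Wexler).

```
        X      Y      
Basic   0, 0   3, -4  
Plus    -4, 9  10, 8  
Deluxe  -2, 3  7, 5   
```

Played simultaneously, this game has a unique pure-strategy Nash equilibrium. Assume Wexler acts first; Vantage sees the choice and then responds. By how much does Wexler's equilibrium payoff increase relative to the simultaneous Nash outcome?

8

Vantage best-responds to each possible Wexler move:
- X → Vantage plays Basic (best of 0, -4, -2); Wexler gets 0.
- Y → Vantage plays Plus (best of 3, 10, 7); Wexler gets 8.
Maximizing over 0, 8, Wexler chooses Y. Subgame-perfect outcome: (Plus, Y) with payoffs (10, 8).
For the simultaneous game, intersect best replies.
Vantage's best replies: X→Basic; Y→Plus.
Wexler's best replies: Basic→X; Plus→X; Deluxe→Y.
Only (Basic, X) has each player best-responding; Nash payoffs (0, 0).
Wexler's commitment gain: 8 − 0 = 8.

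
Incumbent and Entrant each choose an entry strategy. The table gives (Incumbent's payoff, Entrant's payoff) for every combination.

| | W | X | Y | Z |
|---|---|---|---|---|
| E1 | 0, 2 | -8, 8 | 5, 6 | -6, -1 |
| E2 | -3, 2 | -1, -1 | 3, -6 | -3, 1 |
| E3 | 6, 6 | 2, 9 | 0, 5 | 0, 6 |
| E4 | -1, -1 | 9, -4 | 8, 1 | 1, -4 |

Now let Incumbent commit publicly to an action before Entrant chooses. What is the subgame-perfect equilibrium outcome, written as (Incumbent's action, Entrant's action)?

Solve by backward induction (Incumbent leads).
- E1 → Entrant plays X (best of 2, 8, 6, -1); Incumbent gets -8.
- E2 → Entrant plays W (best of 2, -1, -6, 1); Incumbent gets -3.
- E3 → Entrant plays X (best of 6, 9, 5, 6); Incumbent gets 2.
- E4 → Entrant plays Y (best of -1, -4, 1, -4); Incumbent gets 8.
Maximizing over -8, -3, 2, 8, Incumbent chooses E4. Subgame-perfect outcome: (E4, Y) with payoffs (8, 1).

(E4, Y)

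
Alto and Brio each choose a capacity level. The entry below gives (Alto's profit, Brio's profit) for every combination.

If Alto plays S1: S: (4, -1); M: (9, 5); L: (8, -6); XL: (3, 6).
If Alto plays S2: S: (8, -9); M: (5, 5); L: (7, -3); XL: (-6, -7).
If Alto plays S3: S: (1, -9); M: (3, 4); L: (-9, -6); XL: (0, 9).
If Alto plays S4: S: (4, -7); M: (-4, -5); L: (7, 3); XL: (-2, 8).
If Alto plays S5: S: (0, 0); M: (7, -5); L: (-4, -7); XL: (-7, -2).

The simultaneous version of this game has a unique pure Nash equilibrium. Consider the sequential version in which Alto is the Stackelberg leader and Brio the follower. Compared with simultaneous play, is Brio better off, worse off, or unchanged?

Work backward from Brio's decision.
- S1: Brio compares -1, 5, -6, 6 and picks XL; Alto would get 3.
- S2: Brio compares -9, 5, -3, -7 and picks M; Alto would get 5.
- S3: Brio compares -9, 4, -6, 9 and picks XL; Alto would get 0.
- S4: Brio compares -7, -5, 3, 8 and picks XL; Alto would get -2.
- S5: Brio compares 0, -5, -7, -2 and picks S; Alto would get 0.
Among 3, 5, 0, -2, 0, the best is 5 at S2. Subgame-perfect outcome: (S2, M) with payoffs (5, 5).
Under simultaneous play:
Alto's best replies: S→S2; M→S1; L→S1; XL→S1.
Brio's best replies: S1→XL; S2→M; S3→XL; S4→XL; S5→S.
Only (S1, XL) has each player best-responding; Nash payoffs (3, 6).
Brio earns 5 sequentially versus 6 at the Nash outcome: worse off.

worse off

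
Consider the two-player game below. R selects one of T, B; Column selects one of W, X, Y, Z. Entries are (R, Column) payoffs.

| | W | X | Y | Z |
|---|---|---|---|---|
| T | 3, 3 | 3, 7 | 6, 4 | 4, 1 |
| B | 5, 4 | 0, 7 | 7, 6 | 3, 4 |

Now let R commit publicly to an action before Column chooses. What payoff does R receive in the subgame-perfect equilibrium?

3

Column best-responds to each possible R move:
- T: Column compares 3, 7, 4, 1 and picks X; R would get 3.
- B: Column compares 4, 7, 6, 4 and picks X; R would get 0.
Among 3, 0, the best is 3 at T. Subgame-perfect outcome: (T, X) with payoffs (3, 7).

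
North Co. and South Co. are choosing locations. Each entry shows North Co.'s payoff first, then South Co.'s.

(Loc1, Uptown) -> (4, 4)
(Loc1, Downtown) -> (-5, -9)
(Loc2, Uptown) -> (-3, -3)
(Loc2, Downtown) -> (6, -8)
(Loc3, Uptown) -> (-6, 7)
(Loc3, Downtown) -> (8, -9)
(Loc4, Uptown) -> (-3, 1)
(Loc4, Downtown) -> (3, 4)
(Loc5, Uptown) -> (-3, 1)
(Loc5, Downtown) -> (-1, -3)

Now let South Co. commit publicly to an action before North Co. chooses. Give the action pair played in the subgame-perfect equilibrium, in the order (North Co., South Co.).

Work backward from North Co.'s decision.
- Uptown → North Co. plays Loc1 (best of 4, -3, -6, -3, -3); South Co. gets 4.
- Downtown → North Co. plays Loc3 (best of -5, 6, 8, 3, -1); South Co. gets -9.
Among 4, -9, the best is 4 at Uptown. Subgame-perfect outcome: (Loc1, Uptown) with payoffs (4, 4).

(Loc1, Uptown)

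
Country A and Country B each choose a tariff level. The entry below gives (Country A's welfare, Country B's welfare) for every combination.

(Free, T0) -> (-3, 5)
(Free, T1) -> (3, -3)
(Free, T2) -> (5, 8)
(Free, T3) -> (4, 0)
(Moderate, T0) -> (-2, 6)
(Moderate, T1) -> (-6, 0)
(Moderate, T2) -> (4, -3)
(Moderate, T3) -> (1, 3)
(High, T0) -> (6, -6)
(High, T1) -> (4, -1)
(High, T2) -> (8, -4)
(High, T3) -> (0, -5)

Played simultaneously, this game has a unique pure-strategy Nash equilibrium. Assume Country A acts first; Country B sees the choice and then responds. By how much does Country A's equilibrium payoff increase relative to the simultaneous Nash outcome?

1

Backward induction with Country A moving first.
- Free: BR = T2, leader payoff 5.
- Moderate: BR = T0, leader payoff -2.
- High: BR = T1, leader payoff 4.
Among 5, -2, 4, the best is 5 at Free. Subgame-perfect outcome: (Free, T2) with payoffs (5, 8).
Now find the simultaneous Nash equilibrium.
Country A's best replies: T0→High; T1→High; T2→High; T3→Free.
Country B's best replies: Free→T2; Moderate→T0; High→T1.
Only (High, T1) has each player best-responding; Nash payoffs (4, -1).
Country A's commitment gain: 5 − 4 = 1.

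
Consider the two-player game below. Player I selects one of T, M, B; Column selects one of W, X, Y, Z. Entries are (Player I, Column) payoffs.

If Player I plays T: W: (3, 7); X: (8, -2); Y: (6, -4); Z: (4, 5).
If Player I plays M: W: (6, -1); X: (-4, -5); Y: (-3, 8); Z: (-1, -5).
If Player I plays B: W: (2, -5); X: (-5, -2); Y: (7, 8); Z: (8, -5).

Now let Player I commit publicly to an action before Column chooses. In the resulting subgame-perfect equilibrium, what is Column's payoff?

8

Work backward from Column's decision.
- T: Column compares 7, -2, -4, 5 and picks W; Player I would get 3.
- M: Column compares -1, -5, 8, -5 and picks Y; Player I would get -3.
- B: Column compares -5, -2, 8, -5 and picks Y; Player I would get 7.
Maximizing over 3, -3, 7, Player I chooses B. Subgame-perfect outcome: (B, Y) with payoffs (7, 8).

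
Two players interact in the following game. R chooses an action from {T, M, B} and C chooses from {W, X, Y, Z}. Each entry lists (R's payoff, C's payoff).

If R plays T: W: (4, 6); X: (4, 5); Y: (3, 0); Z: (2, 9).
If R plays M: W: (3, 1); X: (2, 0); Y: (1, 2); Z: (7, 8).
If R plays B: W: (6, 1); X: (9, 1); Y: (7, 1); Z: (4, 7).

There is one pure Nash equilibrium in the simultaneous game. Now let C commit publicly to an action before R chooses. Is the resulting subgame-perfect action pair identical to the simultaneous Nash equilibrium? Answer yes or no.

Solve by backward induction (C leads).
- W: R compares 4, 3, 6 and picks B; C would get 1.
- X: R compares 4, 2, 9 and picks B; C would get 1.
- Y: R compares 3, 1, 7 and picks B; C would get 1.
- Z: R compares 2, 7, 4 and picks M; C would get 8.
C's induced payoffs are 1, 1, 1, 8, so C commits to Z. Subgame-perfect outcome: (M, Z) with payoffs (7, 8).
Now find the simultaneous Nash equilibrium.
R's best replies: W→B; X→B; Y→B; Z→M.
C's best replies: T→Z; M→Z; B→Z.
Only (M, Z) has each player best-responding; Nash payoffs (7, 8).
Sequential outcome (M, Z) coincides with the Nash profile (M, Z).

yes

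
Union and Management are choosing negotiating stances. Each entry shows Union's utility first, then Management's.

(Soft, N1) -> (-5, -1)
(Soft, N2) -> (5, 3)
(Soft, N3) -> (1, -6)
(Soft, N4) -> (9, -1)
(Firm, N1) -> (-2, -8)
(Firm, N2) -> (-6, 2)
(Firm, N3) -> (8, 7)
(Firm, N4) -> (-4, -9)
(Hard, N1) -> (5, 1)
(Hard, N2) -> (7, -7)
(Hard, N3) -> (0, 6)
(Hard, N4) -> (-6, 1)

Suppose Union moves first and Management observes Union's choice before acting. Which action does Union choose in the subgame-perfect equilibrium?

Solve by backward induction (Union leads).
- Soft: Management compares -1, 3, -6, -1 and picks N2; Union would get 5.
- Firm: Management compares -8, 2, 7, -9 and picks N3; Union would get 8.
- Hard: Management compares 1, -7, 6, 1 and picks N3; Union would get 0.
Union's induced payoffs are 5, 8, 0, so Union commits to Firm. Subgame-perfect outcome: (Firm, N3) with payoffs (8, 7).

Firm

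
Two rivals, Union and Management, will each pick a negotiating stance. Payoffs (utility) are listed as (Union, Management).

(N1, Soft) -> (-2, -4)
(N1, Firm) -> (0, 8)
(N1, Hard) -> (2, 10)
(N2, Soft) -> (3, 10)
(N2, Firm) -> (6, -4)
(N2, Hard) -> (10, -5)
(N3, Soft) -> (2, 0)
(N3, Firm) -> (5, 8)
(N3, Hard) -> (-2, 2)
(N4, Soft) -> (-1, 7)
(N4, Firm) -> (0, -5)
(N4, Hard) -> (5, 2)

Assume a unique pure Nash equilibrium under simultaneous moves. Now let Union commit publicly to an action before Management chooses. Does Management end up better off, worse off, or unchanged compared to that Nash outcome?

worse off

Management best-responds to each possible Union move:
- N1: BR = Hard, leader payoff 2.
- N2: BR = Soft, leader payoff 3.
- N3: BR = Firm, leader payoff 5.
- N4: BR = Soft, leader payoff -1.
Maximizing over 2, 3, 5, -1, Union chooses N3. Subgame-perfect outcome: (N3, Firm) with payoffs (5, 8).
For the simultaneous game, intersect best replies.
Union's best replies: Soft→N2; Firm→N2; Hard→N2.
Management's best replies: N1→Hard; N2→Soft; N3→Firm; N4→Soft.
The unique mutual best reply is (N2, Soft), giving (3, 10).
Management earns 8 sequentially versus 10 at the Nash outcome: worse off.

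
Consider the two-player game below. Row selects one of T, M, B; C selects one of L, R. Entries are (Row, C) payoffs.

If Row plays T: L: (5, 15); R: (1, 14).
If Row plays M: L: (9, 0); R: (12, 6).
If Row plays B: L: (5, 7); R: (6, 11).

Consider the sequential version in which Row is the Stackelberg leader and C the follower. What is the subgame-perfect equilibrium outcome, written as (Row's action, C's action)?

(M, R)

Backward induction with Row moving first.
- T: C compares 15, 14 and picks L; Row would get 5.
- M: C compares 0, 6 and picks R; Row would get 12.
- B: C compares 7, 11 and picks R; Row would get 6.
Among 5, 12, 6, the best is 12 at M. Subgame-perfect outcome: (M, R) with payoffs (12, 6).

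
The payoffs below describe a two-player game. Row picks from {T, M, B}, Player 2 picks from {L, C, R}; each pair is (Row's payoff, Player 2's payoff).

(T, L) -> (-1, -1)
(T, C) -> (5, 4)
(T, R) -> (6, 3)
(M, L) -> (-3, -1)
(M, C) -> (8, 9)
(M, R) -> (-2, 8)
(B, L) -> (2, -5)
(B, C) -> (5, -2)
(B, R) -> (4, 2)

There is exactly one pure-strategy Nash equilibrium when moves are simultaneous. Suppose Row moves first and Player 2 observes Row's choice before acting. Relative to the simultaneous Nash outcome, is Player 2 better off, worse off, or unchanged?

Work backward from Player 2's decision.
- T: BR = C, leader payoff 5.
- M: BR = C, leader payoff 8.
- B: BR = R, leader payoff 4.
Maximizing over 5, 8, 4, Row chooses M. Subgame-perfect outcome: (M, C) with payoffs (8, 9).
Now find the simultaneous Nash equilibrium.
Row's best replies: L→B; C→M; R→T.
Player 2's best replies: T→C; M→C; B→R.
The unique mutual best reply is (M, C), giving (8, 9).
Player 2 earns 9 sequentially versus 9 at the Nash outcome: unchanged.

unchanged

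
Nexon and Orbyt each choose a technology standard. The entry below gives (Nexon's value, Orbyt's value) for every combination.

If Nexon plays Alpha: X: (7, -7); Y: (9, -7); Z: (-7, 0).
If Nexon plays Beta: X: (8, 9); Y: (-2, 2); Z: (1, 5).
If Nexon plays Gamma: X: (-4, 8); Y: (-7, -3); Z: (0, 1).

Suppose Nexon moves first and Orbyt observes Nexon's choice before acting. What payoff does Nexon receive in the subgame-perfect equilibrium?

8

Backward induction with Nexon moving first.
- Alpha: Orbyt compares -7, -7, 0 and picks Z; Nexon would get -7.
- Beta: Orbyt compares 9, 2, 5 and picks X; Nexon would get 8.
- Gamma: Orbyt compares 8, -3, 1 and picks X; Nexon would get -4.
Among -7, 8, -4, the best is 8 at Beta. Subgame-perfect outcome: (Beta, X) with payoffs (8, 9).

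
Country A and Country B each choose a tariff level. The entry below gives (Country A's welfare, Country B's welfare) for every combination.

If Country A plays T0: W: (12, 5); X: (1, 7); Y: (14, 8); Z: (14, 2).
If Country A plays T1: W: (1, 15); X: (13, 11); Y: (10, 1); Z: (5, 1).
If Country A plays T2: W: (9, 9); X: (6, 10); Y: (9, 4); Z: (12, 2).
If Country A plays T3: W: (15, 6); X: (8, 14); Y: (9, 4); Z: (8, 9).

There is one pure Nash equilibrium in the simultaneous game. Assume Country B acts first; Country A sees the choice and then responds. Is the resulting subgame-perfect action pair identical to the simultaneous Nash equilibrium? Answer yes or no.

no

Solve by backward induction (Country B leads).
- W → Country A plays T3 (best of 12, 1, 9, 15); Country B gets 6.
- X → Country A plays T1 (best of 1, 13, 6, 8); Country B gets 11.
- Y → Country A plays T0 (best of 14, 10, 9, 9); Country B gets 8.
- Z → Country A plays T0 (best of 14, 5, 12, 8); Country B gets 2.
Maximizing over 6, 11, 8, 2, Country B chooses X. Subgame-perfect outcome: (T1, X) with payoffs (13, 11).
Under simultaneous play:
Country A's best replies: W→T3; X→T1; Y→T0; Z→T0.
Country B's best replies: T0→Y; T1→W; T2→X; T3→X.
Only (T0, Y) has each player best-responding; Nash payoffs (14, 8).
Sequential outcome (T1, X) differs from the Nash profile (T0, Y).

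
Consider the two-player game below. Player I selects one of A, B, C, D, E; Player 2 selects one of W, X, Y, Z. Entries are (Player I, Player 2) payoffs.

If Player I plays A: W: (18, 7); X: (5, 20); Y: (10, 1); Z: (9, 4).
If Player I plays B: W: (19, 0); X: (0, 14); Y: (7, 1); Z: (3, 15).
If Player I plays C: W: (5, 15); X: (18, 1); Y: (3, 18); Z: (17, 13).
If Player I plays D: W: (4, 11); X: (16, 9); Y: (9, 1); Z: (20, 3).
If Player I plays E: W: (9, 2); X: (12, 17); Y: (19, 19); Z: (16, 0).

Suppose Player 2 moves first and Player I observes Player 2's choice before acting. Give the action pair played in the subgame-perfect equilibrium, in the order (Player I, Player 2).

(E, Y)

Player I best-responds to each possible Player 2 move:
- W → Player I plays B (best of 18, 19, 5, 4, 9); Player 2 gets 0.
- X → Player I plays C (best of 5, 0, 18, 16, 12); Player 2 gets 1.
- Y → Player I plays E (best of 10, 7, 3, 9, 19); Player 2 gets 19.
- Z → Player I plays D (best of 9, 3, 17, 20, 16); Player 2 gets 3.
Among 0, 1, 19, 3, the best is 19 at Y. Subgame-perfect outcome: (E, Y) with payoffs (19, 19).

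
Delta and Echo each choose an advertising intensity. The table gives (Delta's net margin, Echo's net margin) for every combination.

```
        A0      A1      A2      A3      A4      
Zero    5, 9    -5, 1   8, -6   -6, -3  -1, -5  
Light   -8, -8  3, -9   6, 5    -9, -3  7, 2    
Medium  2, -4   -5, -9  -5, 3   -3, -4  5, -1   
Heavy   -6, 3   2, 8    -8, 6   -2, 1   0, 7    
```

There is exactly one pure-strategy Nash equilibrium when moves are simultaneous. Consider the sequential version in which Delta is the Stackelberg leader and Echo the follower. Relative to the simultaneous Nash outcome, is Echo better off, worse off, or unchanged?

Backward induction with Delta moving first.
- Zero: Echo compares 9, 1, -6, -3, -5 and picks A0; Delta would get 5.
- Light: Echo compares -8, -9, 5, -3, 2 and picks A2; Delta would get 6.
- Medium: Echo compares -4, -9, 3, -4, -1 and picks A2; Delta would get -5.
- Heavy: Echo compares 3, 8, 6, 1, 7 and picks A1; Delta would get 2.
Maximizing over 5, 6, -5, 2, Delta chooses Light. Subgame-perfect outcome: (Light, A2) with payoffs (6, 5).
Now find the simultaneous Nash equilibrium.
Delta's best replies: A0→Zero; A1→Light; A2→Zero; A3→Heavy; A4→Light.
Echo's best replies: Zero→A0; Light→A2; Medium→A2; Heavy→A1.
The unique mutual best reply is (Zero, A0), giving (5, 9).
Echo earns 5 sequentially versus 9 at the Nash outcome: worse off.

worse off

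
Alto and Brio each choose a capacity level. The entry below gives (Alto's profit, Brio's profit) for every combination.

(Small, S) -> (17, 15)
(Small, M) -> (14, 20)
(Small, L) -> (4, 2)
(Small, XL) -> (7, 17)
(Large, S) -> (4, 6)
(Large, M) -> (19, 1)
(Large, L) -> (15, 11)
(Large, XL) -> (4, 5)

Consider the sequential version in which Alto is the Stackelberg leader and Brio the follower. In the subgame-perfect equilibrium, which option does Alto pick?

Large

Brio best-responds to each possible Alto move:
- Small → Brio plays M (best of 15, 20, 2, 17); Alto gets 14.
- Large → Brio plays L (best of 6, 1, 11, 5); Alto gets 15.
Alto's induced payoffs are 14, 15, so Alto commits to Large. Subgame-perfect outcome: (Large, L) with payoffs (15, 11).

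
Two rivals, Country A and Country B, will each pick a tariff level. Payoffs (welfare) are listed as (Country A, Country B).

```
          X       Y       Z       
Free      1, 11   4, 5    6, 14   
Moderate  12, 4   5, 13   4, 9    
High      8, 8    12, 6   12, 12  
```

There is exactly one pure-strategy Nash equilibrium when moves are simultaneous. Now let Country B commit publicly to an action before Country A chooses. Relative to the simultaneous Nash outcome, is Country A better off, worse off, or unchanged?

unchanged

Solve by backward induction (Country B leads).
- X: Country A compares 1, 12, 8 and picks Moderate; Country B would get 4.
- Y: Country A compares 4, 5, 12 and picks High; Country B would get 6.
- Z: Country A compares 6, 4, 12 and picks High; Country B would get 12.
Maximizing over 4, 6, 12, Country B chooses Z. Subgame-perfect outcome: (High, Z) with payoffs (12, 12).
For the simultaneous game, intersect best replies.
Country A's best replies: X→Moderate; Y→High; Z→High.
Country B's best replies: Free→Z; Moderate→Y; High→Z.
The unique mutual best reply is (High, Z), giving (12, 12).
Country A earns 12 sequentially versus 12 at the Nash outcome: unchanged.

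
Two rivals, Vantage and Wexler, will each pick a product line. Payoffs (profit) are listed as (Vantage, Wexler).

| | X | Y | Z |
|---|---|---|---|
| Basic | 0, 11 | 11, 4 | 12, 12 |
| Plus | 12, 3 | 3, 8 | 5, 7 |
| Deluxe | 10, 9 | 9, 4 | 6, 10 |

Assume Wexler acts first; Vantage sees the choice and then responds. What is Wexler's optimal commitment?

Solve by backward induction (Wexler leads).
- X → Vantage plays Plus (best of 0, 12, 10); Wexler gets 3.
- Y → Vantage plays Basic (best of 11, 3, 9); Wexler gets 4.
- Z → Vantage plays Basic (best of 12, 5, 6); Wexler gets 12.
Maximizing over 3, 4, 12, Wexler chooses Z. Subgame-perfect outcome: (Basic, Z) with payoffs (12, 12).

Z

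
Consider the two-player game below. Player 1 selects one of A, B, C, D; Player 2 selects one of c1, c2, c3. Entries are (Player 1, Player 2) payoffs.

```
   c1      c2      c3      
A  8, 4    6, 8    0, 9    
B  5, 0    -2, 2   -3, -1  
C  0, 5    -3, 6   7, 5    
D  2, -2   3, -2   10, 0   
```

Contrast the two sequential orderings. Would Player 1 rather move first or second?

If Player 1 leads: Player 2's best replies are A→c3, B→c2, C→c2, D→c3; Player 1's induced payoffs 0, -2, -3, 10; outcome (D, c3), payoffs (10, 0).
If Player 2 leads: Player 1's best replies are c1→A, c2→A, c3→D; Player 2's induced payoffs 4, 8, 0; outcome (A, c2), payoffs (6, 8).
Player 1 gets 10 moving first and 6 moving second, so Player 1 prefers to move first.

first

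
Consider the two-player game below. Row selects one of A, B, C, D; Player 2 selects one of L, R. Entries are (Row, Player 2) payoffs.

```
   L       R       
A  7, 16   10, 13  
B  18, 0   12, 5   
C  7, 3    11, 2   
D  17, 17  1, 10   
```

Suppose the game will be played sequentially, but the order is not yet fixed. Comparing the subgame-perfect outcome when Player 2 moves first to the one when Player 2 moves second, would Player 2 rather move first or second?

If Row leads: Player 2's best replies are A→L, B→R, C→L, D→L; Row's induced payoffs 7, 12, 7, 17; outcome (D, L), payoffs (17, 17).
If Player 2 leads: Row's best replies are L→B, R→B; Player 2's induced payoffs 0, 5; outcome (B, R), payoffs (12, 5).
Player 2 gets 5 moving first and 17 moving second, so Player 2 prefers to move second.

second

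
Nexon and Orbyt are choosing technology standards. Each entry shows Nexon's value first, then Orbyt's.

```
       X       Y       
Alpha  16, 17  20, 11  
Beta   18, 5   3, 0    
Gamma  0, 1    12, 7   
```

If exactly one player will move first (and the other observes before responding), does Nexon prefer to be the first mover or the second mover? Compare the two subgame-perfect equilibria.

second

If Nexon leads: Orbyt's best replies are Alpha→X, Beta→X, Gamma→Y; Nexon's induced payoffs 16, 18, 12; outcome (Beta, X), payoffs (18, 5).
If Orbyt leads: Nexon's best replies are X→Beta, Y→Alpha; Orbyt's induced payoffs 5, 11; outcome (Alpha, Y), payoffs (20, 11).
Nexon gets 18 moving first and 20 moving second, so Nexon prefers to move second.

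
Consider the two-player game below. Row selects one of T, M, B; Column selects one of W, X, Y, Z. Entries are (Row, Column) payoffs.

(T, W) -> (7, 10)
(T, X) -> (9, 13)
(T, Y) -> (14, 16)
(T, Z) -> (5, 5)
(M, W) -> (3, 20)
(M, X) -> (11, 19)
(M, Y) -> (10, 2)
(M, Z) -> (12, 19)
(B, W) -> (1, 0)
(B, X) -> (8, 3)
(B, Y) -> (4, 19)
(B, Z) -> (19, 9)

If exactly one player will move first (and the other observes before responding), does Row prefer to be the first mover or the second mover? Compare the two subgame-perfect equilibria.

If Row leads: Column's best replies are T→Y, M→W, B→Y; Row's induced payoffs 14, 3, 4; outcome (T, Y), payoffs (14, 16).
If Column leads: Row's best replies are W→T, X→M, Y→T, Z→B; Column's induced payoffs 10, 19, 16, 9; outcome (M, X), payoffs (11, 19).
Row gets 14 moving first and 11 moving second, so Row prefers to move first.

first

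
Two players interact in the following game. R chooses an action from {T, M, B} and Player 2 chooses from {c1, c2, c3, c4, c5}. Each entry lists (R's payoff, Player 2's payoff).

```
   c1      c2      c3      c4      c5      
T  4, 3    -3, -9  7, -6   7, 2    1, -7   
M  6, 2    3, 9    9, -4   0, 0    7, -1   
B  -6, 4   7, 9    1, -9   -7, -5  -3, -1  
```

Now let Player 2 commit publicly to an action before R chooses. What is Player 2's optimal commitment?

Solve by backward induction (Player 2 leads).
- c1: R compares 4, 6, -6 and picks M; Player 2 would get 2.
- c2: R compares -3, 3, 7 and picks B; Player 2 would get 9.
- c3: R compares 7, 9, 1 and picks M; Player 2 would get -4.
- c4: R compares 7, 0, -7 and picks T; Player 2 would get 2.
- c5: R compares 1, 7, -3 and picks M; Player 2 would get -1.
Player 2's induced payoffs are 2, 9, -4, 2, -1, so Player 2 commits to c2. Subgame-perfect outcome: (B, c2) with payoffs (7, 9).

c2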